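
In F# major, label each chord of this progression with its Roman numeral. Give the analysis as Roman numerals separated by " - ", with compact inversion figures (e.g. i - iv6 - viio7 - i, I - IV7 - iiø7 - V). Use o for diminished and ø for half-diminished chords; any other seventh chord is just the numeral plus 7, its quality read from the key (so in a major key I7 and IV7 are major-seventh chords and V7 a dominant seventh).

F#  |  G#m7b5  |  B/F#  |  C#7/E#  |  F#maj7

F#: root F# is the tonic; major triad there is I.
G#m7b5 is non-diatonic — iiø7, a mixture chord from F# minor.
B/F#: major triad on B = scale degree 4 → IV64.
C#7/E#: root C# is the dominant; dominant seventh chord there is V65.
F#maj7: major seventh chord on F# = scale degree 1 → I7.

I - iiø7 - IV64 - V65 - I7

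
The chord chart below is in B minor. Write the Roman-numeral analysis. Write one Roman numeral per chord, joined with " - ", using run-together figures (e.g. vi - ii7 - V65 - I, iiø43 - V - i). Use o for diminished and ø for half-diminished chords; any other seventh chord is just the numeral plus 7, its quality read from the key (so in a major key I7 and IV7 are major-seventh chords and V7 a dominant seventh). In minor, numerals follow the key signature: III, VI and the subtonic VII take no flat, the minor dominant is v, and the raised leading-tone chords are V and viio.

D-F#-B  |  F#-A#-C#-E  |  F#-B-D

D-F#-B: root B is the tonic; minor triad there is i6.
F#-A#-C#-E has root F#, degree 5 in B minor, so V7.
F#-B-D: root B is the tonic; minor triad there is i64.

i6 - V7 - i64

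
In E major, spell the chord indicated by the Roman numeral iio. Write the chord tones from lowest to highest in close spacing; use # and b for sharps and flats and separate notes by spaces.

F# A C

iio is the diminished supertonic triad, borrowed from the parallel minor. In E major that root is F#.
So the chord is F#-A-C, a diminished triad.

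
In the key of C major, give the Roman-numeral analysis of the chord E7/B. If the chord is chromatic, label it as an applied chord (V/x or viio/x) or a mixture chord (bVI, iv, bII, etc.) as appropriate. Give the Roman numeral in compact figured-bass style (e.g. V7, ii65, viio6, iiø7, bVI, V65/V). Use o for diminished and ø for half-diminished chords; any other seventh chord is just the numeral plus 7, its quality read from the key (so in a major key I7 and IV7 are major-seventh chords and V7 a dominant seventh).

V43/vi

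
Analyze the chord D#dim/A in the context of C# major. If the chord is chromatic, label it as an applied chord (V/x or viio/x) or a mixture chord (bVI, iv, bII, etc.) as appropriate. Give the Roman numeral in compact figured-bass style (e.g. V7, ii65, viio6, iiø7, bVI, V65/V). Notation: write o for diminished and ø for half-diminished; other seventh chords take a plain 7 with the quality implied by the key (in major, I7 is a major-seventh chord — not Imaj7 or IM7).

The pitches D#-F#-A form a diminished triad rooted on D#.
D# is the second degree of C# major. This is the diminished supertonic triad, borrowed from the parallel minor.
With A in the bass the chord is in second inversion, so the figured bass is 64.

iio64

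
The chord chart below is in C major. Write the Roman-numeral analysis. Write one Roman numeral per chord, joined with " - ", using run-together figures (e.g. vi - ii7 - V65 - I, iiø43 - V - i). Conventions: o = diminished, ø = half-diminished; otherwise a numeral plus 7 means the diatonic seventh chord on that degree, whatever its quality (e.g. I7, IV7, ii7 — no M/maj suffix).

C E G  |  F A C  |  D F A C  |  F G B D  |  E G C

I - IV - ii7 - V42 - I6

C-E-G: root C is the tonic; major triad there is I.
F-A-C has root F, degree 4 in C major, so IV.
D-F-A-C has root D, degree 2 in C major, so ii7.
F-G-B-D: dominant seventh chord on G = scale degree 5 → V42.
E-G-C has root C, degree 1 in C major, so I6.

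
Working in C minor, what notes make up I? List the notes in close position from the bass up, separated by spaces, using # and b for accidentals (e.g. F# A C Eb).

C E G

Scale degree 1 in C minor is C; here the chord built on it is altered to a major triad. I is the major tonic (Picardy third), borrowed from the parallel major.
So the chord is C-E-G, a major triad.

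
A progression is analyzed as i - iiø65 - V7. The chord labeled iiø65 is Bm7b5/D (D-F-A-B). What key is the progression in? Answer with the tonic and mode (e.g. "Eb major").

A minor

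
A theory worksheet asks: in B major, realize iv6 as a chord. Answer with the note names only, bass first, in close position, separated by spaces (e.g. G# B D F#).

G B E

Scale degree 4 in B major is E; here the chord built on it is altered to a minor triad. iv6 is the minor subdominant, borrowed from the parallel minor.
So the chord is E-G-B.
The figured bass 6 indicates first inversion, placing the third (G) in the bass: G-B-E.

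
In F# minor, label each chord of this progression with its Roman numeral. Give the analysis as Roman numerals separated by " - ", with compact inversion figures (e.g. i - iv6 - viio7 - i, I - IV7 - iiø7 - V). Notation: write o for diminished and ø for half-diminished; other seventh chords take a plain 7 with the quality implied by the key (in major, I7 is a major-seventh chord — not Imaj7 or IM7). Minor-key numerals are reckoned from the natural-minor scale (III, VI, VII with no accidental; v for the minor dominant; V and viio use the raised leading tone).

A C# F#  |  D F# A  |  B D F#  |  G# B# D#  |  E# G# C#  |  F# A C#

i6 - VI - iv - V/V - V6 - i

A-C#-F# has root F#, degree 1 in F# minor, so i6.
D-F#-A: root D is the submediant; major triad there is VI.
B-D-F# has root B, degree 4 in F# minor, so iv.
G#-B#-D#: a major triad on G#, the applied dominant of V → V/V.
E#-G#-C#: major triad on C# = scale degree 5 → V6.
F#-A-C#: root F# is the tonic; minor triad there is i.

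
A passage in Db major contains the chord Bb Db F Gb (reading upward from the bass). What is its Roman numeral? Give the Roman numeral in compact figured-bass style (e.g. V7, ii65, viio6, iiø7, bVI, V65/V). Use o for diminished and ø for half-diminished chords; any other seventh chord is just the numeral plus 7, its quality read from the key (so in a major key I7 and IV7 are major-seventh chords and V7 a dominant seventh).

The pitches Gb-Bb-Db-F form a major seventh chord rooted on Gb.
In Db major, Gb is the subdominant; the diatonic major seventh chord there is IV7.
With Bb in the bass the chord is in first inversion, so the figured bass is 65.

IV65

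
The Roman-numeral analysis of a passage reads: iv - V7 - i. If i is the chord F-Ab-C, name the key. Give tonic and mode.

i is given as F-Ab-C — a minor triad with root F.
If F is scale degree 1 and the mode makes that degree carry a minor triad, the tonic is F and the mode is minor.

F minor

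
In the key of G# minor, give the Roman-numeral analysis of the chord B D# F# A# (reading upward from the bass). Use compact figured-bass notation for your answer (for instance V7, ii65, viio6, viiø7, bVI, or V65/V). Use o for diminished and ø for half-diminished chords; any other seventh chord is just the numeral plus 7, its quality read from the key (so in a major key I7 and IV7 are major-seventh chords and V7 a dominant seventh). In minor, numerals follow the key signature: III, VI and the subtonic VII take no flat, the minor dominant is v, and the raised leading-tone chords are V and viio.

III7

Stacked in thirds the chord is B-D#-F#-A#: a major seventh chord on B.
B is scale degree 3 in G# minor, and a major seventh chord on that degree is written III7.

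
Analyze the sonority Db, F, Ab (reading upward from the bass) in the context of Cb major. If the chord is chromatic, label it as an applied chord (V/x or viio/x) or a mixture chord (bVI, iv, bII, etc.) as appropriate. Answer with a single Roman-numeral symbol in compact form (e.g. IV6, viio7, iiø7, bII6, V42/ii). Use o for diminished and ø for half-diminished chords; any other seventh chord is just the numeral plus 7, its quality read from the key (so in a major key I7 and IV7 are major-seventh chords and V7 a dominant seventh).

Stacked in thirds the chord is Db-F-Ab: a major triad on Db.
Db is not a diatonic chord root with this quality in Cb major, but it lies a perfect fifth above Gb (V), so the chord functions as an applied dominant of V.

V/V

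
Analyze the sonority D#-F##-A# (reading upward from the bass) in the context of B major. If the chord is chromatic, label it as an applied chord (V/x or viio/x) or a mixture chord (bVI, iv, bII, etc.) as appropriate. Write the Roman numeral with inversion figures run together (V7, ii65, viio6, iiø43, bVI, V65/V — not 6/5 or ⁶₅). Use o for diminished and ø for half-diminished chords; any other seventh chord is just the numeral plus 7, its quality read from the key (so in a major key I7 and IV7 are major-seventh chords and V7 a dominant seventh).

V/vi

The pitches D#-F##-A# form a major triad rooted on D#.
D# is not a diatonic chord root with this quality in B major, but it lies a perfect fifth above G# (vi), so the chord functions as an applied dominant of vi.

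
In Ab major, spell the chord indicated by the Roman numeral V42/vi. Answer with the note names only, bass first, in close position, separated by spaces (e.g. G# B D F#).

V42/vi is a secondary dominant — the dominant seventh of vi. vi in Ab major is F, so the applied chord's root is C, a perfect fifth above.
Building a dominant seventh chord on C gives C-E-G-Bb.
With the 42 figure the chord is in third inversion; from the bass Bb upward in close position it reads Bb-C-E-G.

Bb C E G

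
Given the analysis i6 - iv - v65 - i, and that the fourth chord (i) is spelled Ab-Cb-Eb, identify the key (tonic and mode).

Ab minor

The anchor chord is a minor triad on Ab, labeled i.
If Ab is scale degree 1 and the mode makes that degree carry a minor triad, the tonic is Ab and the mode is minor.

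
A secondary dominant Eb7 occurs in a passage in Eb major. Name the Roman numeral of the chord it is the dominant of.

The chord is a dominant seventh chord on Eb.
A dominant resolves down a perfect fifth: Eb → Ab. In Eb major, Ab is scale degree 4, i.e. IV.

IV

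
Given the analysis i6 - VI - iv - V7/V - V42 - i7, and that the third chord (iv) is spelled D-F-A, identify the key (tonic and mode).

The chord Dm is a minor triad rooted on D; its label is iv.
iv on D implies D is the subdominant; that puts the tonic at A, and the lowercase numeral fits minor mode.

A minor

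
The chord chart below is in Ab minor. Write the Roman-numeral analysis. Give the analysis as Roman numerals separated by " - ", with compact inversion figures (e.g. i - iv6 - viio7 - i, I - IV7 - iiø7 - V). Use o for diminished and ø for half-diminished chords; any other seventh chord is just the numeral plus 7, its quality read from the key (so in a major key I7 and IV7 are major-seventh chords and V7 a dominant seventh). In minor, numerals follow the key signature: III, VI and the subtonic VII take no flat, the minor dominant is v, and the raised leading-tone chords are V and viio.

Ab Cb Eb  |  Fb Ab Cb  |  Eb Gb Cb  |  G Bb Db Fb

i - VI - III6 - viio7

Ab-Cb-Eb has root Ab, degree 1 in Ab minor, so i.
Fb-Ab-Cb has root Fb, degree 6 in Ab minor, so VI.
Eb-Gb-Cb: root Cb is the mediant; major triad there is III6.
G-Bb-Db-Fb: fully diminished seventh chord on G = scale degree 7 → viio7.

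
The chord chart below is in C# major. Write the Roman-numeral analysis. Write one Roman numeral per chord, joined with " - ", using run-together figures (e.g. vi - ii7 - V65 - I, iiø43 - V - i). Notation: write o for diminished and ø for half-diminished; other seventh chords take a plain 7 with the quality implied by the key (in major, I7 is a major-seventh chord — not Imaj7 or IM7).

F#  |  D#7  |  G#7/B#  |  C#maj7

IV - V7/V - V65 - I7

F#: major triad on F# = scale degree 4 → IV.
D#7 is the secondary dominant of V (dominant seventh chord on D#): V7/V.
G#7/B# has root G#, degree 5 in C# major, so V65.
C#maj7: root C# is the tonic; major seventh chord there is I7.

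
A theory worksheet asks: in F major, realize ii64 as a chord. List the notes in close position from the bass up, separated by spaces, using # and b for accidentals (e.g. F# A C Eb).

D G Bb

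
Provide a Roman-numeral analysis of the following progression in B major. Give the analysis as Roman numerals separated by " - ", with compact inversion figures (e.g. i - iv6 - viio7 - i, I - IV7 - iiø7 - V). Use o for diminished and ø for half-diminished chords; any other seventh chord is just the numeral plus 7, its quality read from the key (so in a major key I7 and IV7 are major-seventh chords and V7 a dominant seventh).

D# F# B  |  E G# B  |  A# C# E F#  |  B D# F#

I6 - IV - V65 - I

D#-F#-B: major triad on B = scale degree 1 → I6.
E-G#-B: root E is the subdominant; major triad there is IV.
A#-C#-E-F#: root F# is the dominant; dominant seventh chord there is V65.
B-D#-F#: root B is the tonic; major triad there is I.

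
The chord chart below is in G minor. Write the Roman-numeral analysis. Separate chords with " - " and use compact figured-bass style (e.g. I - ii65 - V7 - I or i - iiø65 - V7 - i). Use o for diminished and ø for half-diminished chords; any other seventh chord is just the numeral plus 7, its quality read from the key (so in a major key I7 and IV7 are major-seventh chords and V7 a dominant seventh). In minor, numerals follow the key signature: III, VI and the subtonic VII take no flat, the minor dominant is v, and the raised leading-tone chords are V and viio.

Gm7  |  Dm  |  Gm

Gm7: root G is the tonic; minor seventh chord there is i7.
Dm: minor triad on D = scale degree 5 → v.
Gm: root G is the tonic; minor triad there is i.

i7 - v - i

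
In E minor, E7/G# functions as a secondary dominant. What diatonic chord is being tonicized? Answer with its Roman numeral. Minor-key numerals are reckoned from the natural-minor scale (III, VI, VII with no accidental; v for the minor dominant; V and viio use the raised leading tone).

The chord is a dominant seventh chord on E.
A dominant resolves down a perfect fifth: E → A. In E minor, A is scale degree 4, i.e. iv.

iv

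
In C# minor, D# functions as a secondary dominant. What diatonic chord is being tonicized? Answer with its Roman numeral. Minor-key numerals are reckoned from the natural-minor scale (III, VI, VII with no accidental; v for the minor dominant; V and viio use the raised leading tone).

V

The chord is a major triad on D#.
A dominant resolves down a perfect fifth: D# → G#. In C# minor, G# is scale degree 5, i.e. V.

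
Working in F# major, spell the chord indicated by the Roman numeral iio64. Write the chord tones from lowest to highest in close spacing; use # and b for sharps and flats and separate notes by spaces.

D G# B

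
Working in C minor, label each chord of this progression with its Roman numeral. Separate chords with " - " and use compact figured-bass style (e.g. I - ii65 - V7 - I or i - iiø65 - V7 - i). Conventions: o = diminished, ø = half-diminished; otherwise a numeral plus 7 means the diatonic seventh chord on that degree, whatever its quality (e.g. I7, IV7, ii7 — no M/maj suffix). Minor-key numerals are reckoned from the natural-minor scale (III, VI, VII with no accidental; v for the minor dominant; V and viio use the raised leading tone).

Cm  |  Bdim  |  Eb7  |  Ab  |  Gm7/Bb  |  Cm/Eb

i - viio - V7/VI - VI - v65 - i6

Cm: minor triad on C = scale degree 1 → i.
Bdim: diminished triad on B = scale degree 7 → viio.
Eb7: a dominant seventh chord on Eb, the applied dominant of VI → V7/VI.
Ab: major triad on Ab = scale degree 6 → VI.
Gm7/Bb: root G is the dominant; minor seventh chord there is v65.
Cm/Eb has root C, degree 1 in C minor, so i6.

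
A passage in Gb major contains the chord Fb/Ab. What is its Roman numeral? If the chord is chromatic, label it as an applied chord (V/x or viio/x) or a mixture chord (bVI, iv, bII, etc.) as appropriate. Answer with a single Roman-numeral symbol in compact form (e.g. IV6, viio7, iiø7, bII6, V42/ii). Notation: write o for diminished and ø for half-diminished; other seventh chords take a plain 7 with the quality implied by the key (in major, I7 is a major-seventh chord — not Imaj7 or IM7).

bVII6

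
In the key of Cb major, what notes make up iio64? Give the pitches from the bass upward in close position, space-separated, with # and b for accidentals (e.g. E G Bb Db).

Abb Db Fb

iio64 is the diminished supertonic triad, borrowed from the parallel minor. In Cb major that root is Db.
So the chord is Db-Fb-Abb.
With the 64 figure the chord is in second inversion; from the bass Abb upward in close position it reads Abb-Db-Fb.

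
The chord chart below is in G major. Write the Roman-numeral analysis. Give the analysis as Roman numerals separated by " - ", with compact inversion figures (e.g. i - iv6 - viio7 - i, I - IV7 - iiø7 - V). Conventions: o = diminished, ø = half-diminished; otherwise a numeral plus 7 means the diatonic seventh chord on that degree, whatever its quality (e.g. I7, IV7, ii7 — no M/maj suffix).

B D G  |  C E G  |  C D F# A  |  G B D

I6 - IV - V42 - I

B-D-G: root G is the tonic; major triad there is I6.
C-E-G: root C is the subdominant; major triad there is IV.
C-D-F#-A: root D is the dominant; dominant seventh chord there is V42.
G-B-D has root G, degree 1 in G major, so I.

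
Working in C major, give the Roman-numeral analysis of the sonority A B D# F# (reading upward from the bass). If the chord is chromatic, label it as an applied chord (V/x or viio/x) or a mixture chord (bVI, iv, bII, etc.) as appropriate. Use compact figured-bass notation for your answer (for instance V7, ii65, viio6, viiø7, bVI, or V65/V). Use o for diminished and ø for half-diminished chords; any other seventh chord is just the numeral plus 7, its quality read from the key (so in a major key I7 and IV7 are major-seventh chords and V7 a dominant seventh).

Stacked in thirds the chord is B-D#-F#-A: a dominant seventh chord on B.
B is not a diatonic chord root with this quality in C major, but it lies a perfect fifth above E (iii), so the chord functions as an applied dominant of iii.
With A in the bass the chord is in third inversion, so the figured bass is 42.

V42/iii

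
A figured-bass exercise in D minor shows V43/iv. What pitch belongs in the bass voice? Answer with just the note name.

A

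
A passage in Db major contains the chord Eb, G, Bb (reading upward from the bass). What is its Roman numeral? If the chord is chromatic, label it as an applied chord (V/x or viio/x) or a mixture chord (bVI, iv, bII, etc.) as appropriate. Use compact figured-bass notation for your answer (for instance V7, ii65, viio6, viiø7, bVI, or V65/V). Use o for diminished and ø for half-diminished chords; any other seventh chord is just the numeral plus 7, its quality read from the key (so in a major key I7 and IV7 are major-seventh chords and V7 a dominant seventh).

V/V

The pitches Eb-G-Bb form a major triad rooted on Eb.
Eb is not a diatonic chord root with this quality in Db major, but it lies a perfect fifth above Ab (V), so the chord functions as an applied dominant of V.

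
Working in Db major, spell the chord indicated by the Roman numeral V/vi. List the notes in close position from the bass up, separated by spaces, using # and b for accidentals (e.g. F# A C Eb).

The slash means an applied dominant: we want the dominant of vi. In Db major, vi is Bb minor, and its dominant is built on F.
Building a major triad on F gives F-A-C.

F A C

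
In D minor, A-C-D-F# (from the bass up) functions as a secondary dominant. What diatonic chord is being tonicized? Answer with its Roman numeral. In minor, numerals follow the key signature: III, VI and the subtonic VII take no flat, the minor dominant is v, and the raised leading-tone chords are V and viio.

iv

The chord is a dominant seventh chord on D.
A dominant resolves down a perfect fifth: D → G. In D minor, G is scale degree 4, i.e. iv.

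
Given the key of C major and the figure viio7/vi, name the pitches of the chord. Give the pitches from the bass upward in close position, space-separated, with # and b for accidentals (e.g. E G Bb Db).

G# B D F

viio7/vi is a secondary leading-tone chord. The target vi is A in C major; the applied chord is rooted a semitone below, on G#.
Building a fully diminished seventh chord on G# gives G#-B-D-F.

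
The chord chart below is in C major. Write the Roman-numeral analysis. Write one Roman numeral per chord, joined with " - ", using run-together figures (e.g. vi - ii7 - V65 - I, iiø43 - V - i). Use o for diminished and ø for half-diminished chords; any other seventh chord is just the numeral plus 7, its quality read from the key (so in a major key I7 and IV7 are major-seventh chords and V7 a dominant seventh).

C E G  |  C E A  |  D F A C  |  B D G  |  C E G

I - vi6 - ii7 - V6 - I

C-E-G: root C is the tonic; major triad there is I.
C-E-A: minor triad on A = scale degree 6 → vi6.
D-F-A-C: root D is the supertonic; minor seventh chord there is ii7.
B-D-G: major triad on G = scale degree 5 → V6.
C-E-G: major triad on C = scale degree 1 → I.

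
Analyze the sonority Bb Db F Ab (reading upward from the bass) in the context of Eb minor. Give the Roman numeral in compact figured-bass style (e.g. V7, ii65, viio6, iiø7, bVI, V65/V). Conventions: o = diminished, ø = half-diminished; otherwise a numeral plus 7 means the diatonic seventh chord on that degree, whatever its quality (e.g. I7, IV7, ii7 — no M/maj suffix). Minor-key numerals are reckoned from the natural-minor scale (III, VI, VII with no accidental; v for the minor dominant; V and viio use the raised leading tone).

v7

The pitches Bb-Db-F-Ab form a minor seventh chord rooted on Bb.
Bb is scale degree 5 in Eb minor, and a minor seventh chord on that degree is written v7.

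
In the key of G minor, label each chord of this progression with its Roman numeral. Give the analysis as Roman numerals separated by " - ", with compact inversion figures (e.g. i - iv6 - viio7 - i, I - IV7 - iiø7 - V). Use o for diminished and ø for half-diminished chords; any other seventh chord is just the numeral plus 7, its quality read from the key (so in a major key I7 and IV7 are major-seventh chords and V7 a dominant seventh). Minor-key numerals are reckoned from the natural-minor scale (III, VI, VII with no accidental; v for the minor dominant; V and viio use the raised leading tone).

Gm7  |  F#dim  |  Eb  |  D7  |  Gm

Gm7: minor seventh chord on G = scale degree 1 → i7.
F#dim: root F# is the leading tone; diminished triad there is viio.
Eb: root Eb is the submediant; major triad there is VI.
D7: root D is the dominant; dominant seventh chord there is V7.
Gm: root G is the tonic; minor triad there is i.

i7 - viio - VI - V7 - i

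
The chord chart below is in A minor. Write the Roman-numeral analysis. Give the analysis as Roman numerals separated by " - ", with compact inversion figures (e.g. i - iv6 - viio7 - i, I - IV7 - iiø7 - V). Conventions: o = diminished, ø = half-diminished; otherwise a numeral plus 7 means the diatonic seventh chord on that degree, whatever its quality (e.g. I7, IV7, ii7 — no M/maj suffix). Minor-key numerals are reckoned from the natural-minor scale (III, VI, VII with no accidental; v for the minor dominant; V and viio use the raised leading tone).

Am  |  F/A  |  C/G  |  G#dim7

i - VI6 - III64 - viio7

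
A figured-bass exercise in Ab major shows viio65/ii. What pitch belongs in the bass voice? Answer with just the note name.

The applied chord viio65/ii is rooted on A: A-C-Eb-Gb.
The figure 65 means first inversion — the third is in the bass.

C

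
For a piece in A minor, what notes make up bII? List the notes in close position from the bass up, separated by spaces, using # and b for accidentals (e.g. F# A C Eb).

Bb D F

bII is the Neapolitan chord — a major triad on the lowered second degree. In A minor that root is Bb.
So the chord is Bb-D-F.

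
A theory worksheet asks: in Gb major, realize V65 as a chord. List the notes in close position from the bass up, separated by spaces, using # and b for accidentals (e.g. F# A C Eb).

F Ab Cb Db

The numeral's case and figure indicate a dominant seventh chord. In Gb major its root, the fifth degree, is Db.
Stacking thirds from Db gives Db-F-Ab-Cb.
With the 65 figure the chord is in first inversion; from the bass F upward in close position it reads F-Ab-Cb-Db.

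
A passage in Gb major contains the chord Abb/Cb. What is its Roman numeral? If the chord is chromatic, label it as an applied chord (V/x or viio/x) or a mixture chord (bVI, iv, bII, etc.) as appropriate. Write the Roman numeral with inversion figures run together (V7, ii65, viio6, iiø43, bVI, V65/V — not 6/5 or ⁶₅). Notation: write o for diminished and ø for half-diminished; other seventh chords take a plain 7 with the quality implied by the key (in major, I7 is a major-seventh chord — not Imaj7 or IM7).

bII6

Stacked in thirds the chord is Abb-Cb-Ebb: a major triad on Abb.
Abb is the lowered second degree of Gb major (diatonic 2 would be Ab). This is the Neapolitan sixth — a major triad on the lowered second degree, here in its customary first inversion.
With Cb in the bass the chord is in first inversion, so the figured bass is 6.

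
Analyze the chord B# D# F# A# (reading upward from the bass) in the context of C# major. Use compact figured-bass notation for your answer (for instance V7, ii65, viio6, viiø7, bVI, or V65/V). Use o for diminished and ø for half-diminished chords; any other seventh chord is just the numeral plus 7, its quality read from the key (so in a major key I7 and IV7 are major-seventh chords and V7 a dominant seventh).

The pitches B#-D#-F#-A# form a half-diminished seventh chord rooted on B#.
In C# major, B# is the leading tone; the diatonic half-diminished seventh chord there is viiø7.

viiø7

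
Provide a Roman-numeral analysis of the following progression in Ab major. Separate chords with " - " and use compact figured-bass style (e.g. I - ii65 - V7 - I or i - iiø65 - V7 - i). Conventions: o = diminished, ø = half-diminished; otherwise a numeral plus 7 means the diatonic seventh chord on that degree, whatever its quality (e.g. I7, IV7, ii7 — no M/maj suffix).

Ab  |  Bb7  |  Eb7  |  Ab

I - V7/V - V7 - I

Ab: root Ab is the tonic; major triad there is I.
Bb7 is the secondary dominant of V (dominant seventh chord on Bb): V7/V.
Eb7 has root Eb, degree 5 in Ab major, so V7.
Ab: major triad on Ab = scale degree 1 → I.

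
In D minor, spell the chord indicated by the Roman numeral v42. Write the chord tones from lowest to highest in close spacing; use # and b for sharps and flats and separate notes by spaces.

The numeral's case and figure indicate a minor seventh chord. In D minor its root, the fifth degree, is A.
That chord is spelled A-C-E-G.
With the 42 figure the chord is in third inversion; from the bass G upward in close position it reads G-A-C-E.

G A C E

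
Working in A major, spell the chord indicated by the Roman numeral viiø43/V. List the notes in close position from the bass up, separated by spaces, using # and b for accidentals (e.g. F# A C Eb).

A C# D# F#

The slash marks an applied leading-tone chord: viio of V. In A major, V is E, so the leading tone to it is D#, a half step below.
Building a half-diminished seventh chord on D# gives D#-F#-A-C#.
With the 43 figure the chord is in second inversion; from the bass A upward in close position it reads A-C#-D#-F#.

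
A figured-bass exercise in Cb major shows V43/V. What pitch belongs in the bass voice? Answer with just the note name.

Ab

The applied chord V43/V is rooted on Db: Db-F-Ab-Cb.
The figure 43 means second inversion — the fifth is in the bass.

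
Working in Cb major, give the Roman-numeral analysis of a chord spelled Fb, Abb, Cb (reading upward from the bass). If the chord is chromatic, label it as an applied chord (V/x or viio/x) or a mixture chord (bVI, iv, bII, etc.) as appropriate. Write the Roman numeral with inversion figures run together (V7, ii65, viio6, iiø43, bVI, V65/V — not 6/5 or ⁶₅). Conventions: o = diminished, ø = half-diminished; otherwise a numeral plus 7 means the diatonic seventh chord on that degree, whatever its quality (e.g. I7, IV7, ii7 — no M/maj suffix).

iv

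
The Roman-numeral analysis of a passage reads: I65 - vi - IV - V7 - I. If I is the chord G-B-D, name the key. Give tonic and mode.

G major

The anchor chord is a major triad on G, labeled I.
If G is scale degree 1 and the mode makes that degree carry a major triad, the tonic is G and the mode is major.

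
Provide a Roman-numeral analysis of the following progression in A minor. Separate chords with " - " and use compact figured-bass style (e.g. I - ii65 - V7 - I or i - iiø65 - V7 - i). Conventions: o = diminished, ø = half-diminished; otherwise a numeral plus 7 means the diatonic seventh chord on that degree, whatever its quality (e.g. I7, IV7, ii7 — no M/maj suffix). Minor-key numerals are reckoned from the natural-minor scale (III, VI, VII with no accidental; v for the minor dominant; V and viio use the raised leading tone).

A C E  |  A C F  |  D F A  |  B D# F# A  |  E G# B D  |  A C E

i - VI6 - iv - V7/V - V7 - i

A-C-E: minor triad on A = scale degree 1 → i.
A-C-F: root F is the submediant; major triad there is VI6.
D-F-A: root D is the subdominant; minor triad there is iv.
B-D#-F#-A: a dominant seventh chord on B, the applied dominant of V → V7/V.
E-G#-B-D: dominant seventh chord on E = scale degree 5 → V7.
A-C-E: minor triad on A = scale degree 1 → i.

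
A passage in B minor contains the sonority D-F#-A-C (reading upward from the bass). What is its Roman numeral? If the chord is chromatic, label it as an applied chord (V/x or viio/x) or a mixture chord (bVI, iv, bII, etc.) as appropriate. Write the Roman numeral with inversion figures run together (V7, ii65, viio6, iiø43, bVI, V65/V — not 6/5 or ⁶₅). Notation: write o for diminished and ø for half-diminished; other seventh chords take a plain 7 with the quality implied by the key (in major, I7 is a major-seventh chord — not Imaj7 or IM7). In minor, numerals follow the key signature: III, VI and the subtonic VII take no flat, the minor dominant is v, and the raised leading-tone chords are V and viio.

V7/VI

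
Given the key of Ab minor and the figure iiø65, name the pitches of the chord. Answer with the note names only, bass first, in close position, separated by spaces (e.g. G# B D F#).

Db Fb Ab Bb

In Ab minor, the second degree is Bb, and the diatonic chord built there is a half-diminished seventh chord.
Stacking thirds from Bb gives Bb-Db-Fb-Ab.
With the 65 figure the chord is in first inversion; from the bass Db upward in close position it reads Db-Fb-Ab-Bb.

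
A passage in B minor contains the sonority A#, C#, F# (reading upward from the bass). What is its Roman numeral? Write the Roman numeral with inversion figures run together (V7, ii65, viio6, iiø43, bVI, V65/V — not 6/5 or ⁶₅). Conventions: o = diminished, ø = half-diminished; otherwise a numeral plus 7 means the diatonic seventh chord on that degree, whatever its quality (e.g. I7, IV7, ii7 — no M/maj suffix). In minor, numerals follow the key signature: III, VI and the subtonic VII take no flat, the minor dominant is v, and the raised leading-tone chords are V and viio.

The pitches F#-A#-C# form a major triad rooted on F#.
F# is scale degree 5 in B minor, and a major triad on that degree is written V.
With A# in the bass the chord is in first inversion, so the figured bass is 6.

V6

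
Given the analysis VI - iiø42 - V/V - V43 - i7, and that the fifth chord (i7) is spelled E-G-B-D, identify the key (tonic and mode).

E minor

The chord Em7 is a minor seventh chord rooted on E; its label is i7.
If E is scale degree 1 and the mode makes that degree carry a minor seventh chord, the tonic is E and the mode is minor.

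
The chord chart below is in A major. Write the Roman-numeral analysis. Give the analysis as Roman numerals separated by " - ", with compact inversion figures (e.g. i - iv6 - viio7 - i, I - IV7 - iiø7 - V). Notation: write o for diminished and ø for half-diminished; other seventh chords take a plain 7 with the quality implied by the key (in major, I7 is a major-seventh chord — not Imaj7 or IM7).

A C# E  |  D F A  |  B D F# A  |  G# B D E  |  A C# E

A-C#-E has root A, degree 1 in A major, so I.
D-F-A: minor triad on D — chromatic; iv (borrowed from the parallel minor).
B-D-F#-A has root B, degree 2 in A major, so ii7.
G#-B-D-E has root E, degree 5 in A major, so V65.
A-C#-E: major triad on A = scale degree 1 → I.

I - iv - ii7 - V65 - I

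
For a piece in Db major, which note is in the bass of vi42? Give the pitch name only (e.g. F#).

vi in Db major has root Bb; the chord is Bb-Db-F-Ab.
The figure 42 means third inversion — the seventh is in the bass.

Ab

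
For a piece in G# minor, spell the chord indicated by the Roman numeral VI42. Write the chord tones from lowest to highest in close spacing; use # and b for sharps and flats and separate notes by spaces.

D# E G# B

In G# minor, the submediant is E, and the diatonic chord built there is a major seventh chord.
That chord is spelled E-G#-B-D#.
With the 42 figure the chord is in third inversion; from the bass D# upward in close position it reads D#-E-G#-B.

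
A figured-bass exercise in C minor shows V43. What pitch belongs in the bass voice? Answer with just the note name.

V in C minor has root G; the chord is G-B-D-F.
The figure 43 means second inversion — the fifth is in the bass.

D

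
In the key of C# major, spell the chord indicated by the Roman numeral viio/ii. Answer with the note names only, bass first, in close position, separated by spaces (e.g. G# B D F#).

viio/ii is a secondary leading-tone chord. The target ii is D# in C# major; the applied chord is rooted a semitone below, on C##.
Building a diminished triad on C## gives C##-E#-G#.

C## E# G#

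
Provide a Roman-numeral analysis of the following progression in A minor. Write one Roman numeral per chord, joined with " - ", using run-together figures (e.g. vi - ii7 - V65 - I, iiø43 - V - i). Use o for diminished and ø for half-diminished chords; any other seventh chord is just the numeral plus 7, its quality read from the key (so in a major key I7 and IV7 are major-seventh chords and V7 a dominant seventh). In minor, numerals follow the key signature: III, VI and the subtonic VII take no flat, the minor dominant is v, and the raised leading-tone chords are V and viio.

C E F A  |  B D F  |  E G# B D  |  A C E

C-E-F-A: root F is the submediant; major seventh chord there is VI43.
B-D-F has root B, degree 2 in A minor, so iio.
E-G#-B-D: root E is the dominant; dominant seventh chord there is V7.
A-C-E has root A, degree 1 in A minor, so i.

VI43 - iio - V7 - i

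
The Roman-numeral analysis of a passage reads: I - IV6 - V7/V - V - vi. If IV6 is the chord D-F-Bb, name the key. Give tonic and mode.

The chord Bb/D is a major triad rooted on Bb; its label is IV6.
IV6 on Bb implies Bb is the subdominant; that puts the tonic at F, and the uppercase numeral fits major mode.

F major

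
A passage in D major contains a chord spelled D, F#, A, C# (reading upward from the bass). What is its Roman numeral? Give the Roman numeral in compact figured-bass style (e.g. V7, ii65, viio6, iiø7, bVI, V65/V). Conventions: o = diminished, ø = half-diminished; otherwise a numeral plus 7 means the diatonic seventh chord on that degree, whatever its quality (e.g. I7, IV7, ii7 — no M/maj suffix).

I7

Stacked in thirds the chord is D-F#-A-C#: a major seventh chord on D.
D is scale degree 1 in D major, and a major seventh chord on that degree is written I7.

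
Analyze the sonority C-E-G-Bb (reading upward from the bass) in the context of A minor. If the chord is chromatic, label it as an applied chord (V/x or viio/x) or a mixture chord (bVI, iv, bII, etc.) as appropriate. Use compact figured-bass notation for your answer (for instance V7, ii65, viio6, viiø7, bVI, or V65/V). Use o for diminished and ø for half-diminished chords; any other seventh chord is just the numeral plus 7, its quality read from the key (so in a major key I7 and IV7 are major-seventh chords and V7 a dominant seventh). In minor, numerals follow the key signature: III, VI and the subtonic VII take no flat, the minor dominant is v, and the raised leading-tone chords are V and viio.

Stacked in thirds the chord is C-E-G-Bb: a dominant seventh chord on C.
C is not a diatonic chord root with this quality in A minor, but it lies a perfect fifth above F (VI), so the chord functions as an applied dominant of VI.

V7/VI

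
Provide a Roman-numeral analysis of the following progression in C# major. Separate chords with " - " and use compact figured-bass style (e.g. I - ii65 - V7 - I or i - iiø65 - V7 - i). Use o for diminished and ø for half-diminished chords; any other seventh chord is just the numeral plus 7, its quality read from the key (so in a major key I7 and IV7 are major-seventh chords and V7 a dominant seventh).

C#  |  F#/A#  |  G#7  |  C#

C#: root C# is the tonic; major triad there is I.
F#/A#: major triad on F# = scale degree 4 → IV6.
G#7: root G# is the dominant; dominant seventh chord there is V7.
C#: root C# is the tonic; major triad there is I.

I - IV6 - V7 - I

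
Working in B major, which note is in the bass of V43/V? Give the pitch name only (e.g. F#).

The applied chord V43/V is rooted on C#: C#-E#-G#-B.
The figure 43 means second inversion — the fifth is in the bass.

G#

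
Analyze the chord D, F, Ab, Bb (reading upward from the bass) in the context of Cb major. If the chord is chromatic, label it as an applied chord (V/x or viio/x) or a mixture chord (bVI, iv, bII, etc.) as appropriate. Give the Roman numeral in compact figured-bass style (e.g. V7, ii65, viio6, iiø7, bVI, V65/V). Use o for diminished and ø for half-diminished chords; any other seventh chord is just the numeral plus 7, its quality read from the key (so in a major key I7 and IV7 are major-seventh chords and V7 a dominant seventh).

Stacked in thirds the chord is Bb-D-F-Ab: a dominant seventh chord on Bb.
Bb is not a diatonic chord root with this quality in Cb major, but it lies a perfect fifth above Eb (iii), so the chord functions as an applied dominant of iii.
With D in the bass the chord is in first inversion, so the figured bass is 65.

V65/iii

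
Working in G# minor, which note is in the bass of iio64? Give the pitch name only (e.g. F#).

E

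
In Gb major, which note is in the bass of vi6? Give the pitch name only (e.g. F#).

vi in Gb major has root Eb; the chord is Eb-Gb-Bb.
The figure 6 means first inversion — the third is in the bass.

Gb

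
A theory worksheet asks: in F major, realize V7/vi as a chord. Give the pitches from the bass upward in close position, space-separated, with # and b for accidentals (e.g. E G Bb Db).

A C# E G

V7/vi is a secondary dominant — the dominant seventh of vi. vi in F major is D, so the applied chord's root is A, a perfect fifth above.
Building a dominant seventh chord on A gives A-C#-E-G.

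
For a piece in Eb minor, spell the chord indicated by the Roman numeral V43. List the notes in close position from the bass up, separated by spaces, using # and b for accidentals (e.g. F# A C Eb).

In Eb minor, scale degree 5 is Bb. The dominant is major (leading tone raised), so V is a dominant seventh chord.
Stacking thirds from Bb gives Bb-D-F-Ab.
The figured bass 43 indicates second inversion, placing the fifth (F) in the bass: F-Ab-Bb-D.

F Ab Bb D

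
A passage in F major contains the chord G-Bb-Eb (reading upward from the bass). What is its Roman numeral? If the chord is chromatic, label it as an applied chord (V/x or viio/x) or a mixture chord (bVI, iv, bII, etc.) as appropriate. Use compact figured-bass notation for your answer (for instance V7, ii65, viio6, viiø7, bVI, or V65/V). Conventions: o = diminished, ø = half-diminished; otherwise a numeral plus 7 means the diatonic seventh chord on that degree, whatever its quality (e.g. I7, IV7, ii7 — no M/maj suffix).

Stacked in thirds the chord is Eb-G-Bb: a major triad on Eb.
Eb is the lowered seventh degree of F major (diatonic 7 would be E). This is a major triad on the lowered seventh degree (the subtonic), borrowed from the parallel minor.
With G in the bass the chord is in first inversion, so the figured bass is 6.

bVII6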